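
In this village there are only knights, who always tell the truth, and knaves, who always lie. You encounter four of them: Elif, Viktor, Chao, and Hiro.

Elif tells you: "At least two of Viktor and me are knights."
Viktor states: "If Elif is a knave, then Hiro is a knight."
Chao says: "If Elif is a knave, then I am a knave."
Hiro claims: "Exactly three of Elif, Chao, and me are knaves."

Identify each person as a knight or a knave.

Elif: knight, Viktor: knight, Chao: knight, Hiro: knave

Consider Elif. Suppose Elif is a knave.
Then whichever role Chao has, Chao's statement has the wrong truth value — contradiction.
So Elif is a knight.
With that fixed, Viktor's statement is true, so Viktor is a knight.
With that fixed, Chao's statement is true, so Chao is a knight.
With that fixed, Hiro's statement is false, so Hiro is a knave.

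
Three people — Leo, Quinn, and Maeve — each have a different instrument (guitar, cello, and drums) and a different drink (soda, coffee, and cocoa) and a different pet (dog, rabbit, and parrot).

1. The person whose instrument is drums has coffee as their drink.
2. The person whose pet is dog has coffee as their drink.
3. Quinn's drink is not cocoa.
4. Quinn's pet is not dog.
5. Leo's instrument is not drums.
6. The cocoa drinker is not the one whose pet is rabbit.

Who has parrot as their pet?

Leo

With clues 1–5, Maeve is impossible for the one with pet parrot.
With clues 1–6, Quinn is impossible for the one with pet parrot.
That leaves Leo.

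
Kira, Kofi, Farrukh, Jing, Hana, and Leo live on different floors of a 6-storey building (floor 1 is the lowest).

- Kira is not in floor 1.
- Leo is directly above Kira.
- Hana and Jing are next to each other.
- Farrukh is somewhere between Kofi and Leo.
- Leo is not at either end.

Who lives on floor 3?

With clues 1–4, Farrukh and Leo are ruled out for floor 3.
With clues 1–5, Hana, Jing, and Kofi are ruled out for floor 3.
So floor 3 is Kira.

Kira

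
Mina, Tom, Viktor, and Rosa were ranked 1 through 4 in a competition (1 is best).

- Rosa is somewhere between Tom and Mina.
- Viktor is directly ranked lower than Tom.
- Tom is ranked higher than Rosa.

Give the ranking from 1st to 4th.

From clue 1: Rosa is in {2,3}.
From clues 1–2: Mina is in {1,4}.
From clues 1–3: Tom → rank 1, Viktor → rank 2, Rosa → rank 3, Mina → rank 4.

Tom, Viktor, Rosa, Mina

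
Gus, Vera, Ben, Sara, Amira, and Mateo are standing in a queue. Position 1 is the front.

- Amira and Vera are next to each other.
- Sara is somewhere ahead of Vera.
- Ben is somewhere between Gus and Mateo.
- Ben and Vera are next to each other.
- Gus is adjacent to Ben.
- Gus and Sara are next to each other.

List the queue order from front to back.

Sara, Gus, Ben, Vera, Amira, Mateo

From clues 1–2: Sara is in {1,2,3,4}.
From clues 1–3: Ben is in {2,3,5}.
From clues 1–4: Vera → position 4.
From clues 1–5: Gus is in {2,6}.
From clues 1–6: Sara → position 1, Gus → position 2, Ben → position 3, Amira → position 5, Mateo → position 6.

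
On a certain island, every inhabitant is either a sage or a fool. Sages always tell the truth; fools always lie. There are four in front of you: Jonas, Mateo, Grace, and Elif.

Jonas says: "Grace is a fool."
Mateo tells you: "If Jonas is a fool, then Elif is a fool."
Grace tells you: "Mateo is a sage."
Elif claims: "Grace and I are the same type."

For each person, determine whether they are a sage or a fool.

Jonas: fool, Mateo: sage, Grace: sage, Elif: fool

Consider Jonas. Suppose Jonas is a sage.
Then no assignment of the remaining roles makes every statement match its speaker's type — contradiction.
So Jonas is a fool.
Consider Mateo. Suppose Mateo is a fool.
Then no assignment of the remaining roles makes every statement match its speaker's type — contradiction.
So Mateo is a sage.
With that fixed, Grace's statement is true, so Grace is a sage.
Consider Elif. Suppose Elif is a sage.
Then Mateo's statement comes out false, contradicting Mateo being a sage.
So Elif is a fool.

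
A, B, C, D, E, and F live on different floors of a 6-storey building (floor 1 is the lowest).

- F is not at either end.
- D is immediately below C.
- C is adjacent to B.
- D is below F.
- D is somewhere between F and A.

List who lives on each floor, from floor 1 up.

A, D, C, B, F, E

From clue 1: F is in {2,3,4,5}.
From clues 1–3: B is in {3,4,5,6}.
From clues 1–4: B is in {3,4}.
From clues 1–5: A → floor 1, D → floor 2, C → floor 3, B → floor 4, F → floor 5, E → floor 6.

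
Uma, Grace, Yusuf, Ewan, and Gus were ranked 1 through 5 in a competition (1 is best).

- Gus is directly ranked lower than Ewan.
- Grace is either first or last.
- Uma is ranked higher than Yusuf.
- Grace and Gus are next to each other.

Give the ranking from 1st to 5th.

From clue 1: Ewan is in {1,2,3,4}.
From clues 1–2: Grace is in {1,5}.
From clues 1–4: Uma → rank 1, Yusuf → rank 2, Ewan → rank 3, Gus → rank 4, Grace → rank 5.

Uma, Yusuf, Ewan, Gus, Grace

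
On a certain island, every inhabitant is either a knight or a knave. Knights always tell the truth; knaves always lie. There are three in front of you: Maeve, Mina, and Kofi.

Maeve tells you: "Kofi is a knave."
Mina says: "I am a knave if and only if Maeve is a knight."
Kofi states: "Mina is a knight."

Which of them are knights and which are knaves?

Consider Maeve. Suppose Maeve is a knight.
Then whichever role Mina has, Mina's statement has the wrong truth value — contradiction.
So Maeve is a knave.
Consider Mina. Suppose Mina is a knave.
Then no assignment of the remaining roles makes every statement match its speaker's type — contradiction.
So Mina is a knight.
With that fixed, Kofi's statement is true, so Kofi is a knight.

Maeve: knave, Mina: knight, Kofi: knight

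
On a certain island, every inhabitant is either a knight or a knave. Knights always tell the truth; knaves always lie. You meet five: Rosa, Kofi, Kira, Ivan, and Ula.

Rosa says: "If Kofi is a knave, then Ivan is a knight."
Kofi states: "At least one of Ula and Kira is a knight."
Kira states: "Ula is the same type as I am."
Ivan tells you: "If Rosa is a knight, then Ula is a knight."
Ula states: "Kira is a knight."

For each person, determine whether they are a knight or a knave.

Consider Rosa. Suppose Rosa is a knave.
Then no assignment of the remaining roles makes every statement match its speaker's type — contradiction.
So Rosa is a knight.
Consider Kofi. Suppose Kofi is a knave.
Then no assignment of the remaining roles makes every statement match its speaker's type — contradiction.
So Kofi is a knight.
Consider Kira. Suppose Kira is a knave.
Then no assignment of the remaining roles makes every statement match its speaker's type — contradiction.
So Kira is a knight.
With that fixed, Ula's statement is true, so Ula is a knight.
With that fixed, Ivan's statement is true, so Ivan is a knight.

Rosa: knight, Kofi: knight, Kira: knight, Ivan: knight, Ula: knight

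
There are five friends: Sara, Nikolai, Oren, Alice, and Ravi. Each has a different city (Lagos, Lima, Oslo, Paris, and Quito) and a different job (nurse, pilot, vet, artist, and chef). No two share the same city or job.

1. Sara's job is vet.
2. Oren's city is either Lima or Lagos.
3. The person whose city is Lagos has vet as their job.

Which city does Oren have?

With clues 1–2, Oslo, Paris, and Quito are impossible for Oren's city.
With clues 1–3, Lagos is impossible for Oren's city.
That leaves Lima.

Lima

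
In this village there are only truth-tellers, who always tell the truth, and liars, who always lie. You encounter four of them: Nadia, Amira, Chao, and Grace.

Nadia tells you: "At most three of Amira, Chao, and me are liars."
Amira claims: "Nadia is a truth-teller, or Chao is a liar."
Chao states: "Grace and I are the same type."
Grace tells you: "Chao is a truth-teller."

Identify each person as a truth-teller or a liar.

Nadia: truth-teller, Amira: truth-teller, Chao: truth-teller, Grace: truth-teller

Regardless of anyone's role, Nadia's statement is true, so Nadia is a truth-teller.
With that fixed, Amira's statement is true, so Amira is a truth-teller.
Consider Chao. Suppose Chao is a liar.
Then no assignment of the remaining roles makes every statement match its speaker's type — contradiction.
So Chao is a truth-teller.
With that fixed, Grace's statement is true, so Grace is a truth-teller.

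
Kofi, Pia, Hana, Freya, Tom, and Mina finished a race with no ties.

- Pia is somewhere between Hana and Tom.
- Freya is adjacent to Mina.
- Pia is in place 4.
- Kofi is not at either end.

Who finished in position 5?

Kofi

With clues 1–3, Freya, Mina, and Pia are ruled out for place 5.
With clues 1–4, Hana and Tom are ruled out for place 5.
So place 5 is Kofi.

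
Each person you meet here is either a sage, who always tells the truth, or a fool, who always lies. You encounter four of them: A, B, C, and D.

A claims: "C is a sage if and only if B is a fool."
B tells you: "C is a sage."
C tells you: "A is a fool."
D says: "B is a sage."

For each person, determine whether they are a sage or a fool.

A: fool, B: sage, C: sage, D: sage

Consider A. Suppose A is a sage.
Then no assignment of the remaining roles makes every statement match its speaker's type — contradiction.
So A is a fool.
With that fixed, C's statement is true, so C is a sage.
With that fixed, B's statement is true, so B is a sage.
With that fixed, D's statement is true, so D is a sage.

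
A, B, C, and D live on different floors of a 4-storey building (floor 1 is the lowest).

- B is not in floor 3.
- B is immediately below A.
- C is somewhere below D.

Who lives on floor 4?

With clues 1–2, A and B are ruled out for floor 4.
With clues 1–3, C is ruled out for floor 4.
So floor 4 is D.

D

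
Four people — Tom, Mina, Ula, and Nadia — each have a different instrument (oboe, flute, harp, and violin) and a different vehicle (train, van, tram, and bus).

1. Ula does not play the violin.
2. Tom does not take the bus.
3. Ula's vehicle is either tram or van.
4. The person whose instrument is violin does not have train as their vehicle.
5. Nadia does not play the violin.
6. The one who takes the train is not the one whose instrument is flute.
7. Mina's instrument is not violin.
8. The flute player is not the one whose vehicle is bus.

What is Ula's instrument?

Clue 1 rules out violin for Ula's instrument.
With clues 1–8, harp and oboe are impossible for Ula's instrument.
That leaves flute.

flute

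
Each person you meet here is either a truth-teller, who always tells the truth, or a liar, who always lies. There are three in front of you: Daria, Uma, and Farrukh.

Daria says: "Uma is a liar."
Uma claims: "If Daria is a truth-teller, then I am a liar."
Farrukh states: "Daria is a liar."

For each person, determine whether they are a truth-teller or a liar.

Consider Daria. Suppose Daria is a truth-teller.
Then whichever role Uma has, Uma's statement has the wrong truth value — contradiction.
So Daria is a liar.
With that fixed, Uma's statement is true, so Uma is a truth-teller.
With that fixed, Farrukh's statement is true, so Farrukh is a truth-teller.

Daria: liar, Uma: truth-teller, Farrukh: truth-teller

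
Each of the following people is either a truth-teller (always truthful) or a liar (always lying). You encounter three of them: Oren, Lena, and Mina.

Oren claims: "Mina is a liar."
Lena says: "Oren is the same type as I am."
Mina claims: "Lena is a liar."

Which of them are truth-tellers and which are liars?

Consider Oren. Suppose Oren is a liar.
Then whichever role Lena has, Lena's statement has the wrong truth value — contradiction.
So Oren is a truth-teller.
Consider Lena. Suppose Lena is a liar.
Then no assignment of the remaining roles makes every statement match its speaker's type — contradiction.
So Lena is a truth-teller.
With that fixed, Mina's statement is false, so Mina is a liar.

Oren: truth-teller, Lena: truth-teller, Mina: liar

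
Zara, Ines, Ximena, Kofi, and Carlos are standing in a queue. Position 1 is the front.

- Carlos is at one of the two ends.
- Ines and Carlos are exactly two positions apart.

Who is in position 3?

Ines

With clue 1, Carlos is ruled out for position 3.
With clues 1–2, Kofi, Ximena, and Zara are ruled out for position 3.
So position 3 is Ines.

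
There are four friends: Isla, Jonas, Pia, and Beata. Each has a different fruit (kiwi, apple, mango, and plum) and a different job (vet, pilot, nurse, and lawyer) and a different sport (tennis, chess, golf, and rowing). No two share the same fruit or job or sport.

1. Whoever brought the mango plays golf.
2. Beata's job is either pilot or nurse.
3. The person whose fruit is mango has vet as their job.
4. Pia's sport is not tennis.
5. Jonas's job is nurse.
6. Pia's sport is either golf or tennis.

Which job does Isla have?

lawyer

With clues 1–5, nurse and pilot are impossible for Isla's job.
With clues 1–6, vet is impossible for Isla's job.
That leaves lawyer.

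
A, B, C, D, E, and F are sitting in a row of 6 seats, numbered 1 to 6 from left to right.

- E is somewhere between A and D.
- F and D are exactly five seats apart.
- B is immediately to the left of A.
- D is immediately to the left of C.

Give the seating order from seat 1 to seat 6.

D, C, E, B, A, F

From clue 1: E is in {2,3,4,5}.
From clues 1–2: D is in {1,6}.
From clues 1–4: D → seat 1, C → seat 2, E → seat 3, B → seat 4, A → seat 5, F → seat 6.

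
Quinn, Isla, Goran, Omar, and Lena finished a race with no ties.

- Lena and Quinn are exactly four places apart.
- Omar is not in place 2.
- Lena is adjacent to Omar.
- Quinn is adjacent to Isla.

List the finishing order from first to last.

Quinn, Isla, Goran, Omar, Lena

From clue 1: Quinn is in {1,5}.
From clues 1–3: Quinn → place 1, Omar → place 4, Lena → place 5.
From clues 1–4: Isla → place 2, Goran → place 3.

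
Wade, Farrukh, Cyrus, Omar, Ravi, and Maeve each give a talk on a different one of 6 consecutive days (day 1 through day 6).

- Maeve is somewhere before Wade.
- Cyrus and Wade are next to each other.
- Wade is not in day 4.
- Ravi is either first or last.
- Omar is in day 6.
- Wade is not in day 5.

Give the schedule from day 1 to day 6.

Ravi, Maeve, Wade, Cyrus, Farrukh, Omar

From clue 1: Wade is in {2,3,4,5,6}.
From clues 1–2: Maeve is in {1,2,3,4}.
From clues 1–3: Wade is in {2,3,5,6}.
From clues 1–4: Ravi is in {1,6}.
From clues 1–5: Ravi → day 1, Cyrus → day 4, Omar → day 6.
From clues 1–6: Maeve → day 2, Wade → day 3, Farrukh → day 5.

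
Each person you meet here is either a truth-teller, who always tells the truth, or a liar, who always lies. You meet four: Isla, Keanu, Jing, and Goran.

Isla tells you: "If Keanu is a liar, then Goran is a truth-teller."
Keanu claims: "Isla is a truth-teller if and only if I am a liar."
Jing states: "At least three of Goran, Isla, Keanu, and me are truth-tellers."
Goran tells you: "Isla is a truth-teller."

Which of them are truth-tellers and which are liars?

Isla: liar, Keanu: liar, Jing: liar, Goran: liar

Consider Isla. Suppose Isla is a truth-teller.
Then whichever role Keanu has, Keanu's statement has the wrong truth value — contradiction.
So Isla is a liar.
With that fixed, Goran's statement is false, so Goran is a liar.
With that fixed, Jing's statement is false, so Jing is a liar.
Consider Keanu. Suppose Keanu is a truth-teller.
Then Isla's statement comes out true, contradicting Isla being a liar.
So Keanu is a liar.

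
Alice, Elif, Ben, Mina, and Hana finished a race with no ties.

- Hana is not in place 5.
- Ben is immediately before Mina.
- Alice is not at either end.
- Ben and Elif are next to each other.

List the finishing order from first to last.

From clue 1: Hana is in {1,2,3,4}.
From clues 1–2: Ben is in {1,2,3,4}.
From clues 1–3: Alice is in {2,3,4}.
From clues 1–4: Hana → place 1, Alice → place 2, Elif → place 3, Ben → place 4, Mina → place 5.

Hana, Alice, Elif, Ben, Mina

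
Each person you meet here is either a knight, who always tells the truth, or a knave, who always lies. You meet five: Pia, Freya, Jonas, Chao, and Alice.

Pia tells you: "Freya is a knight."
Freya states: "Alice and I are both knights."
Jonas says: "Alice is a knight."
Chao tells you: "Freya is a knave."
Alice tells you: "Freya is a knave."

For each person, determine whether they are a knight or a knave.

Consider Pia. Suppose Pia is a knight.
Then no assignment of the remaining roles makes every statement match its speaker's type — contradiction.
So Pia is a knave.
Consider Freya. Suppose Freya is a knight.
Then Pia's statement comes out true, contradicting Pia being a knave.
So Freya is a knave.
With that fixed, Chao's statement is true, so Chao is a knight.
With that fixed, Alice's statement is true, so Alice is a knight.
With that fixed, Jonas's statement is true, so Jonas is a knight.

Pia: knave, Freya: knave, Jonas: knight, Chao: knight, Alice: knight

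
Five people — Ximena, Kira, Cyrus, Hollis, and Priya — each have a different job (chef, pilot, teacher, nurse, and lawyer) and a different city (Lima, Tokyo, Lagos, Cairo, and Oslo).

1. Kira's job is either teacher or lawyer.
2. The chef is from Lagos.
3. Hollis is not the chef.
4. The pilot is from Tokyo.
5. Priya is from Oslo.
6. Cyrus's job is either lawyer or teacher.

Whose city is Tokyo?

Hollis

With clues 1–4, Kira is impossible for the one with city Tokyo.
With clues 1–5, Priya is impossible for the one with city Tokyo.
With clues 1–6, Cyrus and Ximena are impossible for the one with city Tokyo.
That leaves Hollis.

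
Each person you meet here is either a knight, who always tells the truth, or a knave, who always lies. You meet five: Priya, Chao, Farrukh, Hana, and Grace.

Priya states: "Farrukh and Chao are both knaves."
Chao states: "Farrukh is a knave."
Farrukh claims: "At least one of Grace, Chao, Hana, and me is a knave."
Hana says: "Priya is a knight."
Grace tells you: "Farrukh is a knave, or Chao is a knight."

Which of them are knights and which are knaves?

Priya: knave, Chao: knave, Farrukh: knight, Hana: knave, Grace: knave

Consider Priya. Suppose Priya is a knight.
Then no assignment of the remaining roles makes every statement match its speaker's type — contradiction.
So Priya is a knave.
With that fixed, Hana's statement is false, so Hana is a knave.
With that fixed, Farrukh's statement is true, so Farrukh is a knight.
With that fixed, Chao's statement is false, so Chao is a knave.
With that fixed, Grace's statement is false, so Grace is a knave.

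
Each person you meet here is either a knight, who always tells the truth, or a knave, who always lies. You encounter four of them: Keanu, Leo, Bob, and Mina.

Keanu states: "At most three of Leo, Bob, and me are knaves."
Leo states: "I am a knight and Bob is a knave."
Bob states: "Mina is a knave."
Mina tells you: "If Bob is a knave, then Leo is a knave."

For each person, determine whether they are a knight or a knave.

Regardless of anyone's role, Keanu's statement is true, so Keanu is a knight.
Consider Leo. Suppose Leo is a knight.
Then no assignment of the remaining roles makes every statement match its speaker's type — contradiction.
So Leo is a knave.
With that fixed, Mina's statement is true, so Mina is a knight.
With that fixed, Bob's statement is false, so Bob is a knave.

Keanu: knight, Leo: knave, Bob: knave, Mina: knight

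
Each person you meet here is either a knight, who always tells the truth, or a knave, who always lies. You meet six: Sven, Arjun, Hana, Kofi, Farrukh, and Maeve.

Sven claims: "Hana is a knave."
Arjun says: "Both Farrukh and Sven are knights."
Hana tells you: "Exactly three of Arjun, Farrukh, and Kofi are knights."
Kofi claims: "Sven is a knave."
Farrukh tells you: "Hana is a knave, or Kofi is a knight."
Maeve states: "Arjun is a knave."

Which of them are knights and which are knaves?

Consider Sven. Suppose Sven is a knave.
Then no assignment of the remaining roles makes every statement match its speaker's type — contradiction.
So Sven is a knight.
With that fixed, Kofi's statement is false, so Kofi is a knave.
With that fixed, Hana's statement is false, so Hana is a knave.
With that fixed, Farrukh's statement is true, so Farrukh is a knight.
With that fixed, Arjun's statement is true, so Arjun is a knight.
With that fixed, Maeve's statement is false, so Maeve is a knave.

Sven: knight, Arjun: knight, Hana: knave, Kofi: knave, Farrukh: knight, Maeve: knave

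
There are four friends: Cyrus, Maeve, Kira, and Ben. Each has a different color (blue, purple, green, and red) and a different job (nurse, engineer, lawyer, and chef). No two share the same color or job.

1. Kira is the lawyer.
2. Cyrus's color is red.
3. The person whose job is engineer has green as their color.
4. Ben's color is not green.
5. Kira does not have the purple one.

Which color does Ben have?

purple

With clues 1–2, red is impossible for Ben's color.
With clues 1–4, green is impossible for Ben's color.
With clues 1–5, blue is impossible for Ben's color.
That leaves purple.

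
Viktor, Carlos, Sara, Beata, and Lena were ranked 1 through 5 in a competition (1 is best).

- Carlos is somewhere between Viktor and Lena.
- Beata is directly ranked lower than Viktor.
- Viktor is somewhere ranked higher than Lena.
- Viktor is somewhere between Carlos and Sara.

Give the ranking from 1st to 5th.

Sara, Viktor, Beata, Carlos, Lena

From clue 1: Carlos is in {2,3,4}.
From clues 1–3: Viktor is in {1,2}.
From clues 1–4: Sara → rank 1, Viktor → rank 2, Beata → rank 3, Carlos → rank 4, Lena → rank 5.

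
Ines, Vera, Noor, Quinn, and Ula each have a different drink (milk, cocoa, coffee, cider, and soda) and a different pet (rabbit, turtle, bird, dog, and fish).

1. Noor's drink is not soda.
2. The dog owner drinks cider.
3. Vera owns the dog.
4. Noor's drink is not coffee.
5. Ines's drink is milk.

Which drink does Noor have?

Clue 1 rules out soda for Noor's drink.
With clues 1–3, cider is impossible for Noor's drink.
With clues 1–4, coffee is impossible for Noor's drink.
With clues 1–5, milk is impossible for Noor's drink.
That leaves cocoa.

cocoa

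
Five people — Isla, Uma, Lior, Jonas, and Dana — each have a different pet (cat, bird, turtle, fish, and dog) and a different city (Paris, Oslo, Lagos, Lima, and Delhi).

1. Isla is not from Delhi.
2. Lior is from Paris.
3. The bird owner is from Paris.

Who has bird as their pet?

With clues 1–3, Dana, Isla, Jonas, and Uma are impossible for the one with pet bird.
That leaves Lior.

Lior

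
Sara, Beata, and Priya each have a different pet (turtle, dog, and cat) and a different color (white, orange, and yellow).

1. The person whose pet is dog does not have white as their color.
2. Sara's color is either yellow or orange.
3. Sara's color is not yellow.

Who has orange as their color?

Sara

With clues 1–3, Beata and Priya are impossible for the one with color orange.
That leaves Sara.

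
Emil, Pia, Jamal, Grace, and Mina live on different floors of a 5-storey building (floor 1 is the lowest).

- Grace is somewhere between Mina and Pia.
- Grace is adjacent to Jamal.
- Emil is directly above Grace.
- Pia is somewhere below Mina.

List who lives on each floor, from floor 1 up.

From clue 1: Grace is in {2,3,4}.
From clues 1–2: Jamal is in {2,3,4}.
From clues 1–3: Jamal → floor 2, Grace → floor 3, Emil → floor 4.
From clues 1–4: Pia → floor 1, Mina → floor 5.

Pia, Jamal, Grace, Emil, Mina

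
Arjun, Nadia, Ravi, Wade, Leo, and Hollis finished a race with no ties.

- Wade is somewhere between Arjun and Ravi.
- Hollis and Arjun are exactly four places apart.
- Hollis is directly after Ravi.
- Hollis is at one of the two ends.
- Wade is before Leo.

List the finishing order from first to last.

From clue 1: Wade is in {2,3,4,5}.
From clues 1–2: Arjun is in {1,2,5,6}.
From clues 1–3: Arjun is in {1,2,6}.
From clues 1–4: Arjun → place 2, Ravi → place 5, Hollis → place 6.
From clues 1–5: Nadia → place 1, Wade → place 3, Leo → place 4.

Nadia, Arjun, Wade, Leo, Ravi, Hollis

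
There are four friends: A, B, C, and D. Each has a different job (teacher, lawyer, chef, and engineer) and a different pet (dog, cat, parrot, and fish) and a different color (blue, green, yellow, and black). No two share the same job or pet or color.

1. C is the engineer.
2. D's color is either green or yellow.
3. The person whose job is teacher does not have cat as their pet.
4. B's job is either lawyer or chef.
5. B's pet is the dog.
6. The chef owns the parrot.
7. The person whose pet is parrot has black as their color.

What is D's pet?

With clues 1–5, dog is impossible for D's pet.
With clues 1–6, cat is impossible for D's pet.
With clues 1–7, parrot is impossible for D's pet.
That leaves fish.

fish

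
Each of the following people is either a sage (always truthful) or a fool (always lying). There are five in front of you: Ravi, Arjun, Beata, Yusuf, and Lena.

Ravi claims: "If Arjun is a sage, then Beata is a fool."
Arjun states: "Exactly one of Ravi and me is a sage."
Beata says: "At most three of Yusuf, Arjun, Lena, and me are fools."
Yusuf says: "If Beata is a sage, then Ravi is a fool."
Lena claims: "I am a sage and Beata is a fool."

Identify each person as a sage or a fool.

Consider Ravi. Suppose Ravi is a sage.
Then whichever role Arjun has, Arjun's statement has the wrong truth value — contradiction.
So Ravi is a fool.
With that fixed, Yusuf's statement is true, so Yusuf is a sage.
With that fixed, Beata's statement is true, so Beata is a sage.
With that fixed, Lena's statement is false, so Lena is a fool.
Consider Arjun. Suppose Arjun is a fool.
Then Ravi's statement comes out true, contradicting Ravi being a fool.
So Arjun is a sage.

Ravi: fool, Arjun: sage, Beata: sage, Yusuf: sage, Lena: fool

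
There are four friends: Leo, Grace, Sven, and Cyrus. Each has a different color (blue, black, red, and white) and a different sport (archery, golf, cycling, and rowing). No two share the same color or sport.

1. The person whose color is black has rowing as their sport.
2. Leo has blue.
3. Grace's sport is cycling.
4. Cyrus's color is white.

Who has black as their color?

With clues 1–2, Leo is impossible for the one with color black.
With clues 1–3, Grace is impossible for the one with color black.
With clues 1–4, Cyrus is impossible for the one with color black.
That leaves Sven.

Sven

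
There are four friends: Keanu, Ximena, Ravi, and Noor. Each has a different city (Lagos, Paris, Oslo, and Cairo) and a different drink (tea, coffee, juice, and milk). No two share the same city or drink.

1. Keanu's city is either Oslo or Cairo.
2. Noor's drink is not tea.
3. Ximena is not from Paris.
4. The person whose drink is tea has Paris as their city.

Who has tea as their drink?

Ravi

With clues 1–2, Noor is impossible for the one with drink tea.
With clues 1–4, Keanu and Ximena are impossible for the one with drink tea.
That leaves Ravi.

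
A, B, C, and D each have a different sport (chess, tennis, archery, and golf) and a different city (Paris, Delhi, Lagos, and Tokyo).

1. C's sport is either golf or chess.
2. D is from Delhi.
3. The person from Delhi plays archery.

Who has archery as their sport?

Clue 1 rules out C for the one with sport archery.
With clues 1–3, A and B are impossible for the one with sport archery.
That leaves D.

D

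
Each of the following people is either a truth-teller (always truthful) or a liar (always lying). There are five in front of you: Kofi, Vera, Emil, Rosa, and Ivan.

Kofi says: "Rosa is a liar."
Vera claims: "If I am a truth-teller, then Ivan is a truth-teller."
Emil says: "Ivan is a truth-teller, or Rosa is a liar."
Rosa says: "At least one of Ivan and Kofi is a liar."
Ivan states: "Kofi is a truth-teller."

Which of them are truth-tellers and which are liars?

Consider Kofi. Suppose Kofi is a liar.
Then no assignment of the remaining roles makes every statement match its speaker's type — contradiction.
So Kofi is a truth-teller.
With that fixed, Ivan's statement is true, so Ivan is a truth-teller.
With that fixed, Vera's statement is true, so Vera is a truth-teller.
With that fixed, Emil's statement is true, so Emil is a truth-teller.
With that fixed, Rosa's statement is false, so Rosa is a liar.

Kofi: truth-teller, Vera: truth-teller, Emil: truth-teller, Rosa: liar, Ivan: truth-teller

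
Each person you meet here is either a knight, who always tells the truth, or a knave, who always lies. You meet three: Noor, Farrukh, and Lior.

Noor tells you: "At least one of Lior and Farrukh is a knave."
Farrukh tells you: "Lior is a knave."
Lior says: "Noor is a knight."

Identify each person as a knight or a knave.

Consider Noor. Suppose Noor is a knave.
Then no assignment of the remaining roles makes every statement match its speaker's type — contradiction.
So Noor is a knight.
With that fixed, Lior's statement is true, so Lior is a knight.
With that fixed, Farrukh's statement is false, so Farrukh is a knave.

Noor: knight, Farrukh: knave, Lior: knight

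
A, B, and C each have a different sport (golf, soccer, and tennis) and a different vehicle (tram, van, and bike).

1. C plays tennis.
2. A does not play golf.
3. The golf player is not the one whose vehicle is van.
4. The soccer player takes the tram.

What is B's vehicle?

bike

With clues 1–3, van is impossible for B's vehicle.
With clues 1–4, tram is impossible for B's vehicle.
That leaves bike.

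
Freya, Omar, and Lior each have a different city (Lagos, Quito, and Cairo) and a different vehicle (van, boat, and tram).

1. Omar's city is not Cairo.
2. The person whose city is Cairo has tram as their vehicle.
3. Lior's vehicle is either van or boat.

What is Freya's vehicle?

tram

With clues 1–3, boat and van are impossible for Freya's vehicle.
That leaves tram.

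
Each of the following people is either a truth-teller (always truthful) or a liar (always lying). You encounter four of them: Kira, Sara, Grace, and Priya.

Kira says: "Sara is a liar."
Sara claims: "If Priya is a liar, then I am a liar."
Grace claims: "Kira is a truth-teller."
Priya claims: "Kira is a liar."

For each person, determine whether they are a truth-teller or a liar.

Kira: liar, Sara: truth-teller, Grace: liar, Priya: truth-teller

Consider Kira. Suppose Kira is a truth-teller.
Then no assignment of the remaining roles makes every statement match its speaker's type — contradiction.
So Kira is a liar.
With that fixed, Grace's statement is false, so Grace is a liar.
With that fixed, Priya's statement is true, so Priya is a truth-teller.
With that fixed, Sara's statement is true, so Sara is a truth-teller.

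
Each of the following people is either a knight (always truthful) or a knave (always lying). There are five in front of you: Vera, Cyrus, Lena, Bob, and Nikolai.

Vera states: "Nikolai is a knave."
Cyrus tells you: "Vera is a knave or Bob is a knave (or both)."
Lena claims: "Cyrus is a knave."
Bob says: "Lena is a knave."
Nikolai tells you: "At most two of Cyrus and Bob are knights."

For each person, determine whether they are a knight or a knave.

Vera: knave, Cyrus: knight, Lena: knave, Bob: knight, Nikolai: knight

Regardless of anyone's role, Nikolai's statement is true, so Nikolai is a knight.
With that fixed, Vera's statement is false, so Vera is a knave.
With that fixed, Cyrus's statement is true, so Cyrus is a knight.
With that fixed, Lena's statement is false, so Lena is a knave.
With that fixed, Bob's statement is true, so Bob is a knight.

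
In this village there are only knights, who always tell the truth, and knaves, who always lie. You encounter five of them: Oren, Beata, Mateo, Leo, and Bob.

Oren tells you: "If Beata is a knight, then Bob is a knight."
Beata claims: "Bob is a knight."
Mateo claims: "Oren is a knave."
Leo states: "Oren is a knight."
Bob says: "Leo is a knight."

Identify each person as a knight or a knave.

Oren: knight, Beata: knight, Mateo: knave, Leo: knight, Bob: knight

Consider Oren. Suppose Oren is a knave.
Then no assignment of the remaining roles makes every statement match its speaker's type — contradiction.
So Oren is a knight.
With that fixed, Mateo's statement is false, so Mateo is a knave.
With that fixed, Leo's statement is true, so Leo is a knight.
With that fixed, Bob's statement is true, so Bob is a knight.
With that fixed, Beata's statement is true, so Beata is a knight.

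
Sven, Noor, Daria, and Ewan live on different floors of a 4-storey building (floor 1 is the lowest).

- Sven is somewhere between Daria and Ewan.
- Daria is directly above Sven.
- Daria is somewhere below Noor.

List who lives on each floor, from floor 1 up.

From clue 1: Sven is in {2,3}.
From clues 1–3: Ewan → floor 1, Sven → floor 2, Daria → floor 3, Noor → floor 4.

Ewan, Sven, Daria, Noor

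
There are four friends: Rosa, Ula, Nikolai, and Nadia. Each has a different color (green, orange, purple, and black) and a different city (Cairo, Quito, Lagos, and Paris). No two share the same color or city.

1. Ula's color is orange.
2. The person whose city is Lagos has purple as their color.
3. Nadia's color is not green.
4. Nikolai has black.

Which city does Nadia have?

Lagos

With clues 1–4, Cairo, Paris, and Quito are impossible for Nadia's city.
That leaves Lagos.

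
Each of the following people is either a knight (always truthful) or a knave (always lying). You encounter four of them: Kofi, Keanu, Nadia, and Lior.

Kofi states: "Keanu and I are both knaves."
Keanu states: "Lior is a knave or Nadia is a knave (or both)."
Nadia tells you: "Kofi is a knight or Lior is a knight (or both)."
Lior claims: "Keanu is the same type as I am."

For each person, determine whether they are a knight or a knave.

Kofi: knave, Keanu: knight, Nadia: knave, Lior: knave

Consider Kofi. Suppose Kofi is a knight.
Then Kofi's own statement would have to be true, but it can't be — contradiction.
So Kofi is a knave.
Consider Keanu. Suppose Keanu is a knave.
Then Kofi's statement comes out true, contradicting Kofi being a knave.
So Keanu is a knight.
Consider Nadia. Suppose Nadia is a knight.
Then no assignment of the remaining roles makes every statement match its speaker's type — contradiction.
So Nadia is a knave.
Consider Lior. Suppose Lior is a knight.
Then Nadia's statement comes out true, contradicting Nadia being a knave.
So Lior is a knave.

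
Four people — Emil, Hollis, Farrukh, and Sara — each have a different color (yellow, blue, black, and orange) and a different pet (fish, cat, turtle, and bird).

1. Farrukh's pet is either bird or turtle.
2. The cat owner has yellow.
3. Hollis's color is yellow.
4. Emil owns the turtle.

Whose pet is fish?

Sara

Clue 1 rules out Farrukh for the one with pet fish.
With clues 1–3, Hollis is impossible for the one with pet fish.
With clues 1–4, Emil is impossible for the one with pet fish.
That leaves Sara.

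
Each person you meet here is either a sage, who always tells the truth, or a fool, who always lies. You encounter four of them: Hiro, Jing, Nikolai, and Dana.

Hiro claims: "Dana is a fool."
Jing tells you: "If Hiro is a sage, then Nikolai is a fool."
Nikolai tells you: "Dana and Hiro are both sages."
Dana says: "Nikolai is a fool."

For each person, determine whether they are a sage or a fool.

Hiro: fool, Jing: sage, Nikolai: fool, Dana: sage

Consider Hiro. Suppose Hiro is a sage.
Then no assignment of the remaining roles makes every statement match its speaker's type — contradiction.
So Hiro is a fool.
With that fixed, Jing's statement is true, so Jing is a sage.
With that fixed, Nikolai's statement is false, so Nikolai is a fool.
With that fixed, Dana's statement is true, so Dana is a sage.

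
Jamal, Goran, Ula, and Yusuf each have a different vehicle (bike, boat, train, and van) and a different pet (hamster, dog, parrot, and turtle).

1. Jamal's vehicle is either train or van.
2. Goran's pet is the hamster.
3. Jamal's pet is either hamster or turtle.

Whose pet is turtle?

Jamal

With clues 1–2, Goran is impossible for the one with pet turtle.
With clues 1–3, Ula and Yusuf are impossible for the one with pet turtle.
That leaves Jamal.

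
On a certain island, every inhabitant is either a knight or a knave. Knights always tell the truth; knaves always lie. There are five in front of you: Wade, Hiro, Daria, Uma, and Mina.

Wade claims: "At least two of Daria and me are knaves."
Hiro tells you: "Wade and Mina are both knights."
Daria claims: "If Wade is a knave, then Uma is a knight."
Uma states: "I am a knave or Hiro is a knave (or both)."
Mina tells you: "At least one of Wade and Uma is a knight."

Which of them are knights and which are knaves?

Consider Wade. Suppose Wade is a knight.
Then Wade's own statement would have to be true, but it can't be — contradiction.
So Wade is a knave.
With that fixed, Hiro's statement is false, so Hiro is a knave.
With that fixed, Uma's statement is true, so Uma is a knight.
With that fixed, Mina's statement is true, so Mina is a knight.
With that fixed, Daria's statement is true, so Daria is a knight.

Wade: knave, Hiro: knave, Daria: knight, Uma: knight, Mina: knight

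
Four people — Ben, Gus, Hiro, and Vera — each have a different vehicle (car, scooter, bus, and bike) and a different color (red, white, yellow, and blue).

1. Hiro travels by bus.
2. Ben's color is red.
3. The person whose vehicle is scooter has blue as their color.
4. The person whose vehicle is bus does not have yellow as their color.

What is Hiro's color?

white

With clues 1–2, red is impossible for Hiro's color.
With clues 1–3, blue is impossible for Hiro's color.
With clues 1–4, yellow is impossible for Hiro's color.
That leaves white.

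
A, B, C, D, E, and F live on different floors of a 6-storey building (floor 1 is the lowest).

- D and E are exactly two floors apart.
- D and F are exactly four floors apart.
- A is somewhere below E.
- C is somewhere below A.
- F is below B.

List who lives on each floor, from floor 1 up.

C, F, A, E, B, D

From clues 1–2: E is in {3,4}.
From clues 1–4: C → floor 1, A → floor 3, E → floor 4, B → floor 5.
From clues 1–5: F → floor 2, D → floor 6.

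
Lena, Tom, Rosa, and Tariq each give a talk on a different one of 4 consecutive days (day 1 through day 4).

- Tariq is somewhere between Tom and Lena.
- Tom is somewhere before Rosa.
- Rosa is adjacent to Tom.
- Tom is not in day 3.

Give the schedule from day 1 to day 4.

Tom, Rosa, Tariq, Lena

From clue 1: Tariq is in {2,3}.
From clues 1–2: Tom is in {1,3}.
From clues 1–3: Lena is in {1,4}.
From clues 1–4: Tom → day 1, Rosa → day 2, Tariq → day 3, Lena → day 4.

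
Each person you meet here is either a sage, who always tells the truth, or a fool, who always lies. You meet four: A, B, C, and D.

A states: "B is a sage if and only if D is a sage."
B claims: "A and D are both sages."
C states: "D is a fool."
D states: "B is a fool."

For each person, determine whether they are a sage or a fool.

Consider A. Suppose A is a sage.
Then no assignment of the remaining roles makes every statement match its speaker's type — contradiction.
So A is a fool.
With that fixed, B's statement is false, so B is a fool.
With that fixed, D's statement is true, so D is a sage.
With that fixed, C's statement is false, so C is a fool.

A: fool, B: fool, C: fool, D: sage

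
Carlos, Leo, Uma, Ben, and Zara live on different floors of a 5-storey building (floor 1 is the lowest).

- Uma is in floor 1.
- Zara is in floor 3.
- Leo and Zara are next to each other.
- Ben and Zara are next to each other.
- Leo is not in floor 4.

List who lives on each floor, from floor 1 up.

Uma, Leo, Zara, Ben, Carlos

From clue 1: Uma → floor 1.
From clues 1–2: Zara → floor 3.
From clues 1–3: Leo is in {2,4}.
From clues 1–4: Carlos → floor 5.
From clues 1–5: Leo → floor 2, Ben → floor 4.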